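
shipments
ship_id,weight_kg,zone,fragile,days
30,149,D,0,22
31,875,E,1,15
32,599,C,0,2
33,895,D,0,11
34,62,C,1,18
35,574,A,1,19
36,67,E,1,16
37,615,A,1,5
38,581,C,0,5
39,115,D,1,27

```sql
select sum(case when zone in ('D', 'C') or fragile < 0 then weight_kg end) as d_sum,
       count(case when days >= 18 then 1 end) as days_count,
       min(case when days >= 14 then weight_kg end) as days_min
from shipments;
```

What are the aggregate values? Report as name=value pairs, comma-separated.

[d_sum: zone in ('D', 'C') or fragile < 0]
ship_id=30: ✓ → 149
ship_id=31: ✗
ship_id=32: ✓ → 599
ship_id=33: ✓ → 895
ship_id=34: ✓ → 62
ship_id=35: ✗
ship_id=36: ✗
ship_id=37: ✗
ship_id=38: ✓ → 581
ship_id=39: ✓ → 115
d_sum = 149 + 599 + 895 + 62 + 581 + 115 = 2401
—
[days_count: days >= 18]
ship_id=30: ✓ → 1
ship_id=31: ✗
ship_id=32: ✗
ship_id=33: ✗
ship_id=34: ✓ → 1
ship_id=35: ✓ → 1
ship_id=36: ✗
ship_id=37: ✗
ship_id=38: ✗
ship_id=39: ✓ → 1
days_count = COUNT(1, 1, 1, 1) = 4
—
[days_min: days >= 14]
ship_id=30: ✓ → 149
ship_id=31: ✓ → 875
ship_id=32: ✗
ship_id=33: ✗
ship_id=34: ✓ → 62
ship_id=35: ✓ → 574
ship_id=36: ✓ → 67
ship_id=37: ✗
ship_id=38: ✗
ship_id=39: ✓ → 115
days_min = MIN(149, 875, 62, 574, 67, 115) = 62

d_sum=2401, days_count=4, days_min=62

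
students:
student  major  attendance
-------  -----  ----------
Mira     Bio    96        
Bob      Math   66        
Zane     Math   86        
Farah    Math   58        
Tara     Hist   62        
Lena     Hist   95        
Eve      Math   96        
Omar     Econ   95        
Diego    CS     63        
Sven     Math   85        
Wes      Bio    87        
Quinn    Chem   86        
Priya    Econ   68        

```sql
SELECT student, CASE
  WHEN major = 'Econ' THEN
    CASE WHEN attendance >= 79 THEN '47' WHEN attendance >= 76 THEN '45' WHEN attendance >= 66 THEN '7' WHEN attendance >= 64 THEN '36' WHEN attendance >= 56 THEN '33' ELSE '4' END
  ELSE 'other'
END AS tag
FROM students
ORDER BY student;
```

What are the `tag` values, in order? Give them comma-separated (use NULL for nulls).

other, other, other, other, other, other, 47, 7, other, other, other, other, other

student=Bob: major='Math' → outer ELSE → other
student=Diego: major='CS' → outer ELSE → other
student=Eve: major='Math' → outer ELSE → other
student=Farah: major='Math' → outer ELSE → other
student=Lena: major='Hist' → outer ELSE → other
student=Mira: major='Bio' → outer ELSE → other
student=Omar: major='Econ' → inner[attendance >= 79] → 47
student=Priya: major='Econ' → inner[attendance >= 66] → 7
student=Quinn: major='Chem' → outer ELSE → other
student=Sven: major='Math' → outer ELSE → other
student=Tara: major='Hist' → outer ELSE → other
student=Wes: major='Bio' → outer ELSE → other
student=Zane: major='Math' → outer ELSE → other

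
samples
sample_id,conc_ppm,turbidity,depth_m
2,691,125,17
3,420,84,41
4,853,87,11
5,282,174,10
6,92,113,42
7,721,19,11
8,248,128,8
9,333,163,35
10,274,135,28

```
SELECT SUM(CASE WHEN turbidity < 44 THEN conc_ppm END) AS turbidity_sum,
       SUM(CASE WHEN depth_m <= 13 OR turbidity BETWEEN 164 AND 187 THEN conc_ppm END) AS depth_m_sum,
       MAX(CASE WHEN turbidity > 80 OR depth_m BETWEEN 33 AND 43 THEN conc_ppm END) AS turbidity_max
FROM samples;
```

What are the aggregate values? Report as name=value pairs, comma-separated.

[turbidity_sum: turbidity < 44]
sample_id=2: ✗
sample_id=3: ✗
sample_id=4: ✗
sample_id=5: ✗
sample_id=6: ✗
sample_id=7: ✓ → 721
sample_id=8: ✗
sample_id=9: ✗
sample_id=10: ✗
turbidity_sum = 721
—
[depth_m_sum: depth_m <= 13 OR turbidity BETWEEN 164 AND 187]
sample_id=2: ✗
sample_id=3: ✗
sample_id=4: ✓ → 853
sample_id=5: ✓ → 282
sample_id=6: ✗
sample_id=7: ✓ → 721
sample_id=8: ✓ → 248
sample_id=9: ✗
sample_id=10: ✗
depth_m_sum = 853 + 282 + 721 + 248 = 2104
—
[turbidity_max: turbidity > 80 OR depth_m BETWEEN 33 AND 43]
sample_id=2: ✓ → 691
sample_id=3: ✓ → 420
sample_id=4: ✓ → 853
sample_id=5: ✓ → 282
sample_id=6: ✓ → 92
sample_id=7: ✗
sample_id=8: ✓ → 248
sample_id=9: ✓ → 333
sample_id=10: ✓ → 274
turbidity_max = MAX(691, 420, 853, 282, 92, 248, 333, 274) = 853

turbidity_sum=721, depth_m_sum=2104, turbidity_max=853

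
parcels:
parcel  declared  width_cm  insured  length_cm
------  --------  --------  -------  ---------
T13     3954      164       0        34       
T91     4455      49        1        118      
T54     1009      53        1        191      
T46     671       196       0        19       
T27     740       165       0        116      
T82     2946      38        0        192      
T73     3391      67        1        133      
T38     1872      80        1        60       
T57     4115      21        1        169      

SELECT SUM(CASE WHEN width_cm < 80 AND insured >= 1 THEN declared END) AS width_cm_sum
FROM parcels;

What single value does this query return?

12970

parcel=T13: ✗
parcel=T91: ✓ → 4455
parcel=T54: ✓ → 1009
parcel=T46: ✗
parcel=T27: ✗
parcel=T82: ✗
parcel=T73: ✓ → 3391
parcel=T38: ✗
parcel=T57: ✓ → 4115
width_cm_sum = 4455 + 1009 + 3391 + 4115 = 12970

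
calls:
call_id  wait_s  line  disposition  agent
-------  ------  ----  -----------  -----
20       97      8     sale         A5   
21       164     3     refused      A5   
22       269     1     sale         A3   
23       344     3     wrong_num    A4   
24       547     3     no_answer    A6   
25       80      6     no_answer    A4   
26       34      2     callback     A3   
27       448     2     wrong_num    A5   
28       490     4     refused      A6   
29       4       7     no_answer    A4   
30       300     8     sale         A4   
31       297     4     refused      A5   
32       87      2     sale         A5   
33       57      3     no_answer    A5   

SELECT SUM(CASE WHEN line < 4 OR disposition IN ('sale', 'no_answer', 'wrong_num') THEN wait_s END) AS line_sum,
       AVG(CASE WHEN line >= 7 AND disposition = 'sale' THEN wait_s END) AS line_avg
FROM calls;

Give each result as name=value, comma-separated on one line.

[line_sum: line < 4 OR disposition IN ('sale', 'no_answer', 'wrong_num')]
call_id=20: ✓ → 97
call_id=21: ✓ → 164
call_id=22: ✓ → 269
call_id=23: ✓ → 344
call_id=24: ✓ → 547
call_id=25: ✓ → 80
call_id=26: ✓ → 34
call_id=27: ✓ → 448
call_id=28: ✗
call_id=29: ✓ → 4
call_id=30: ✓ → 300
call_id=31: ✗
call_id=32: ✓ → 87
call_id=33: ✓ → 57
line_sum = 97 + 164 + 269 + 344 + 547 + 80 + 34 + 448 + 4 + 300 + 87 + 57 = 2431
—
[line_avg: line >= 7 AND disposition = 'sale']
call_id=20: ✓ → 97
call_id=21: ✗
call_id=22: ✗
call_id=23: ✗
call_id=24: ✗
call_id=25: ✗
call_id=26: ✗
call_id=27: ✗
call_id=28: ✗
call_id=29: ✗
call_id=30: ✓ → 300
call_id=31: ✗
call_id=32: ✗
call_id=33: ✗
line_avg = (97 + 300) / 2 = 198.5

line_sum=2431, line_avg=198.5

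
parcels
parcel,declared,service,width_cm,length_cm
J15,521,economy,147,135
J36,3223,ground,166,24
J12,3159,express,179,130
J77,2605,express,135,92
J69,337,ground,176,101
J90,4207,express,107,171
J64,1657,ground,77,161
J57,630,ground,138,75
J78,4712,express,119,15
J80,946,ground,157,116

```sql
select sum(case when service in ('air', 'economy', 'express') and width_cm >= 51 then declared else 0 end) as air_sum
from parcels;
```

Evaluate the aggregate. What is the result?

parcel=J15: ✓ → 521
parcel=J36: ✗
parcel=J12: ✓ → 3159
parcel=J77: ✓ → 2605
parcel=J69: ✗
parcel=J90: ✓ → 4207
parcel=J64: ✗
parcel=J57: ✗
parcel=J78: ✓ → 4712
parcel=J80: ✗
air_sum = 521 + 3159 + 2605 + 4207 + 4712 = 15204

15204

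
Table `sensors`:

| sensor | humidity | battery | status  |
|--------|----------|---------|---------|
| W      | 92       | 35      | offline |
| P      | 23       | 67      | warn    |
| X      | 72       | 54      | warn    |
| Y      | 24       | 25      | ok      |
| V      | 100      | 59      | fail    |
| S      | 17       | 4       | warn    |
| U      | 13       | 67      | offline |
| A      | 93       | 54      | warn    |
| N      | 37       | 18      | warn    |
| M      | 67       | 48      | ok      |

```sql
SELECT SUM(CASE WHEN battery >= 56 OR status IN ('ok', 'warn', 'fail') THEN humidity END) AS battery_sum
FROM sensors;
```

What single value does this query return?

sensor=W: ✗
sensor=P: ✓ → 23
sensor=X: ✓ → 72
sensor=Y: ✓ → 24
sensor=V: ✓ → 100
sensor=S: ✓ → 17
sensor=U: ✓ → 13
sensor=A: ✓ → 93
sensor=N: ✓ → 37
sensor=M: ✓ → 67
battery_sum = 23 + 72 + 24 + 100 + 17 + 13 + 93 + 37 + 67 = 446

446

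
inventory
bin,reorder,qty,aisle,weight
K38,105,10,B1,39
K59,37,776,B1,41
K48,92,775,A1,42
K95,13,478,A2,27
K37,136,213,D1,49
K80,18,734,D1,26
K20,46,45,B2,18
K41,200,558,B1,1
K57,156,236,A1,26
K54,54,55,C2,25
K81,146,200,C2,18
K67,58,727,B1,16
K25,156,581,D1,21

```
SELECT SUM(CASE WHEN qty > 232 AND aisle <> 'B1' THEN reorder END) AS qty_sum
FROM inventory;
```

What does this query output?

435

bin=K38: ✗
bin=K59: ✗
bin=K48: ✓ → 92
bin=K95: ✓ → 13
bin=K37: ✗
bin=K80: ✓ → 18
bin=K20: ✗
bin=K41: ✗
bin=K57: ✓ → 156
bin=K54: ✗
bin=K81: ✗
bin=K67: ✗
bin=K25: ✓ → 156
qty_sum = 92 + 13 + 18 + 156 + 156 = 435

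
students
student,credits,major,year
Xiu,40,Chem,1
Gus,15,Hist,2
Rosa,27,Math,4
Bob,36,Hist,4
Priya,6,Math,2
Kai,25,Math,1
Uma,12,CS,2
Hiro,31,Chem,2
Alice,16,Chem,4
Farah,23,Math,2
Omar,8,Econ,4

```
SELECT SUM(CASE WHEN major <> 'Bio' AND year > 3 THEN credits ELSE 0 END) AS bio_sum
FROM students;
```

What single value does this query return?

student=Xiu: ✗
student=Gus: ✗
student=Rosa: ✓ → 27
student=Bob: ✓ → 36
student=Priya: ✗
student=Kai: ✗
student=Uma: ✗
student=Hiro: ✗
student=Alice: ✓ → 16
student=Farah: ✗
student=Omar: ✓ → 8
bio_sum = 27 + 36 + 16 + 8 = 87

87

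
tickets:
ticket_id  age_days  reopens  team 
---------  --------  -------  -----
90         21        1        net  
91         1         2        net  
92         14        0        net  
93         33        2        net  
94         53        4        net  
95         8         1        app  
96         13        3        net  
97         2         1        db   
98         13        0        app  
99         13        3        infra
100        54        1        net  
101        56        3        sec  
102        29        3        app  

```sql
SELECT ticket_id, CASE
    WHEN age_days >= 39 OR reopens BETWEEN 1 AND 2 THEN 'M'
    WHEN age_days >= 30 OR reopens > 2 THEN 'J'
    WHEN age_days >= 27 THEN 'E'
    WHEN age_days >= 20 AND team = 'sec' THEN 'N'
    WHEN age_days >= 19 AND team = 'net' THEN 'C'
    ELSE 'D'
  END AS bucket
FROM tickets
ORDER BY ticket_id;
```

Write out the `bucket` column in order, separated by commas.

M, M, D, M, M, M, J, M, D, J, M, M, J

ticket_id=90: age_days >= 39 OR reopens BETWEEN 1 AND 2 → M
ticket_id=91: age_days >= 39 OR reopens BETWEEN 1 AND 2 → M
ticket_id=92: ELSE → D
ticket_id=93: age_days >= 39 OR reopens BETWEEN 1 AND 2 → M
ticket_id=94: age_days >= 39 OR reopens BETWEEN 1 AND 2 → M
ticket_id=95: age_days >= 39 OR reopens BETWEEN 1 AND 2 → M
ticket_id=96: age_days >= 30 OR reopens > 2 → J
ticket_id=97: age_days >= 39 OR reopens BETWEEN 1 AND 2 → M
ticket_id=98: ELSE → D
ticket_id=99: age_days >= 30 OR reopens > 2 → J
ticket_id=100: age_days >= 39 OR reopens BETWEEN 1 AND 2 → M
ticket_id=101: age_days >= 39 OR reopens BETWEEN 1 AND 2 → M
ticket_id=102: age_days >= 30 OR reopens > 2 → J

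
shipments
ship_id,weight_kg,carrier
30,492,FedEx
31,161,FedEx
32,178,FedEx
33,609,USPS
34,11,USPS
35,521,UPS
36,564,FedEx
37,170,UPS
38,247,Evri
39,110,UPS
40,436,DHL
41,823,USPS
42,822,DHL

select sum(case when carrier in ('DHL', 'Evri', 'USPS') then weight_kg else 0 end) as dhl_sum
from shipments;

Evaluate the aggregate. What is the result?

ship_id=30: ✗
ship_id=31: ✗
ship_id=32: ✗
ship_id=33: ✓ → 609
ship_id=34: ✓ → 11
ship_id=35: ✗
ship_id=36: ✗
ship_id=37: ✗
ship_id=38: ✓ → 247
ship_id=39: ✗
ship_id=40: ✓ → 436
ship_id=41: ✓ → 823
ship_id=42: ✓ → 822
dhl_sum = 609 + 11 + 247 + 436 + 823 + 822 = 2948

2948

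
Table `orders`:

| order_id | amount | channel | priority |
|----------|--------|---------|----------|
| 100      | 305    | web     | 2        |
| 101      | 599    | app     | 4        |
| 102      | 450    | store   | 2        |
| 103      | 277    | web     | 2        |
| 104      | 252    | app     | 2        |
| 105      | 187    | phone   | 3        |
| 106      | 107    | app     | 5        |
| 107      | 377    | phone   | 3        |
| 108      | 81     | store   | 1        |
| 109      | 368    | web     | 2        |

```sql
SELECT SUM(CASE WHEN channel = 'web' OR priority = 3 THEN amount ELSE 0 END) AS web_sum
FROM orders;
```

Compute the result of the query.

order_id=100: ✓ → 305
order_id=101: ✗
order_id=102: ✗
order_id=103: ✓ → 277
order_id=104: ✗
order_id=105: ✓ → 187
order_id=106: ✗
order_id=107: ✓ → 377
order_id=108: ✗
order_id=109: ✓ → 368
web_sum = 305 + 277 + 187 + 377 + 368 = 1514

1514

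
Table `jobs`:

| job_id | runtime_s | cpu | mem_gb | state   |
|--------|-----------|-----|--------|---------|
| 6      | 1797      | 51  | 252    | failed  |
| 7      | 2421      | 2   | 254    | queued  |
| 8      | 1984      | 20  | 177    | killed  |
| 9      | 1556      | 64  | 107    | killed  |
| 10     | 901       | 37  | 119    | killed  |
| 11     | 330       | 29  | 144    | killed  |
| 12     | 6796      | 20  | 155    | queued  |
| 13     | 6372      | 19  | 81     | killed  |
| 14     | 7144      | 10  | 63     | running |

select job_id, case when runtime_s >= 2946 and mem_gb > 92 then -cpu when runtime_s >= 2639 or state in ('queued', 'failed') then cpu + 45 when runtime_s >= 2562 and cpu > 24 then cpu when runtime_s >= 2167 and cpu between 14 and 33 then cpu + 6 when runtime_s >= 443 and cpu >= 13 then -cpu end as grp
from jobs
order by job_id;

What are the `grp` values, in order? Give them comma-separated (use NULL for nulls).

96, 47, -20, -64, -37, NULL, -20, 64, 55

job_id=6: runtime_s >= 2639 or state in ('queued', 'failed') → 96
job_id=7: runtime_s >= 2639 or state in ('queued', 'failed') → 47
job_id=8: runtime_s >= 443 and cpu >= 13 → -20
job_id=9: runtime_s >= 443 and cpu >= 13 → -64
job_id=10: runtime_s >= 443 and cpu >= 13 → -37
job_id=11: (no match → NULL) → NULL
job_id=12: runtime_s >= 2946 and mem_gb > 92 → -20
job_id=13: runtime_s >= 2639 or state in ('queued', 'failed') → 64
job_id=14: runtime_s >= 2639 or state in ('queued', 'failed') → 55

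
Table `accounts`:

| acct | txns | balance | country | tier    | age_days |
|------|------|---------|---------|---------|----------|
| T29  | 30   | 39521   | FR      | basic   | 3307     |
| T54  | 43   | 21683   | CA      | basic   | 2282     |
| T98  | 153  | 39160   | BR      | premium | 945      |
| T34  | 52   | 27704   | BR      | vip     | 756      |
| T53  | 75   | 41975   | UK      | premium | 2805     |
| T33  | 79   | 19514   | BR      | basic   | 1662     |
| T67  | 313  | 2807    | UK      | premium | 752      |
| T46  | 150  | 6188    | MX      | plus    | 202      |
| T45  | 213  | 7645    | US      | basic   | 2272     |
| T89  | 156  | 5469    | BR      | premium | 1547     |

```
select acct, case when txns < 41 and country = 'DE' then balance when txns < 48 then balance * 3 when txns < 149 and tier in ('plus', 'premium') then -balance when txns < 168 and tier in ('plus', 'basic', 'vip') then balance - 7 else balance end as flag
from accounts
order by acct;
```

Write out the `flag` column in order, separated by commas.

acct=T29: txns < 48 → 118563
acct=T33: txns < 168 and tier in ('plus', 'basic', 'vip') → 19507
acct=T34: txns < 168 and tier in ('plus', 'basic', 'vip') → 27697
acct=T45: ELSE → 7645
acct=T46: txns < 168 and tier in ('plus', 'basic', 'vip') → 6181
acct=T53: txns < 149 and tier in ('plus', 'premium') → -41975
acct=T54: txns < 48 → 65049
acct=T67: ELSE → 2807
acct=T89: ELSE → 5469
acct=T98: ELSE → 39160

118563, 19507, 27697, 7645, 6181, -41975, 65049, 2807, 5469, 39160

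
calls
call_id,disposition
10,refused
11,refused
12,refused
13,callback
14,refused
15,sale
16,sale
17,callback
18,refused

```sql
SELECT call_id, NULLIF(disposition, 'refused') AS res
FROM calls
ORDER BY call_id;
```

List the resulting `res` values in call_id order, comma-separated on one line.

NULL, NULL, NULL, callback, NULL, sale, sale, callback, NULL

call_id=10: disposition=refused vs refused: equal → NULL
call_id=11: disposition=refused vs refused: equal → NULL
call_id=12: disposition=refused vs refused: equal → NULL
call_id=13: disposition=callback vs refused: differ → callback
call_id=14: disposition=refused vs refused: equal → NULL
call_id=15: disposition=sale vs refused: differ → sale
call_id=16: disposition=sale vs refused: differ → sale
call_id=17: disposition=callback vs refused: differ → callback
call_id=18: disposition=refused vs refused: equal → NULL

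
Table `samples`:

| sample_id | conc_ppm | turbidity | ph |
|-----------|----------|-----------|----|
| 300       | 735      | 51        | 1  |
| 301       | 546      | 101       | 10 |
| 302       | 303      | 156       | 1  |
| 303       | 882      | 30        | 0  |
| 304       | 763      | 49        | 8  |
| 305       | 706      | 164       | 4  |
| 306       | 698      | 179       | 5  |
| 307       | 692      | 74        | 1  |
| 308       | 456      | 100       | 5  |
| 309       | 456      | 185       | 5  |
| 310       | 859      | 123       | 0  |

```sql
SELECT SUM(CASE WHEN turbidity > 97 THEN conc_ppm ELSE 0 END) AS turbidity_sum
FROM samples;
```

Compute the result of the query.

sample_id=300: ✗
sample_id=301: ✓ → 546
sample_id=302: ✓ → 303
sample_id=303: ✗
sample_id=304: ✗
sample_id=305: ✓ → 706
sample_id=306: ✓ → 698
sample_id=307: ✗
sample_id=308: ✓ → 456
sample_id=309: ✓ → 456
sample_id=310: ✓ → 859
turbidity_sum = 546 + 303 + 706 + 698 + 456 + 456 + 859 = 4024

4024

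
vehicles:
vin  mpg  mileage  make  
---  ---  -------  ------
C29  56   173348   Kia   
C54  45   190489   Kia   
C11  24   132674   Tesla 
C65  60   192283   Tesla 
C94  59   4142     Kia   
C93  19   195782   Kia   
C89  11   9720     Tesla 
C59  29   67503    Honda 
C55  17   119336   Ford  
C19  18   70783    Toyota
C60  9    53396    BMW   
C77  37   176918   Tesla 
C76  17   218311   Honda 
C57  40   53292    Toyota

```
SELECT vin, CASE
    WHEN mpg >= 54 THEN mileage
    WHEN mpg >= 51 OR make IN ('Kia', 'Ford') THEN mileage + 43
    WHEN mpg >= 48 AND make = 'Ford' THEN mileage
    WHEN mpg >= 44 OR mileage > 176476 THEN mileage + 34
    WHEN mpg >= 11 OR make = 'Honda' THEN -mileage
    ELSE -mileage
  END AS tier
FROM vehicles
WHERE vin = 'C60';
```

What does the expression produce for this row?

-53396

vin = C60: mpg=9, mileage=53396, make=BMW.
mpg >= 54 → false
mpg >= 51 OR make IN ('Kia', 'Ford') → false
mpg >= 48 AND make = 'Ford' → false
mpg >= 44 OR mileage > 176476 → false
mpg >= 11 OR make = 'Honda' → false
No prior WHEN matched → ELSE → -53396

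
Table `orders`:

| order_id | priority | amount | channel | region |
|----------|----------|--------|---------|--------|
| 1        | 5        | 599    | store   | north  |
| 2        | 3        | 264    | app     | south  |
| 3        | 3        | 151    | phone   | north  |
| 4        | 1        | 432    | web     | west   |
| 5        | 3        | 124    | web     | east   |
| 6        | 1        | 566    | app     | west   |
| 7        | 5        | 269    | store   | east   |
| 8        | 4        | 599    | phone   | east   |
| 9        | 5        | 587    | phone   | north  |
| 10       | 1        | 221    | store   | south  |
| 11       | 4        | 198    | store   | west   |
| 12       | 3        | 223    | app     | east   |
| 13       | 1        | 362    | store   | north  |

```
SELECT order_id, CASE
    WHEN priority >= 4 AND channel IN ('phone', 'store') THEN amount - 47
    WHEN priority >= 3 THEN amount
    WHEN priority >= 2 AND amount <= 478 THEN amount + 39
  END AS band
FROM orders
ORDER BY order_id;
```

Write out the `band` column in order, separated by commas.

order_id=1: priority >= 4 AND channel IN ('phone', 'store') → 552
order_id=2: priority >= 3 → 264
order_id=3: priority >= 3 → 151
order_id=4: (no match → NULL) → NULL
order_id=5: priority >= 3 → 124
order_id=6: (no match → NULL) → NULL
order_id=7: priority >= 4 AND channel IN ('phone', 'store') → 222
order_id=8: priority >= 4 AND channel IN ('phone', 'store') → 552
order_id=9: priority >= 4 AND channel IN ('phone', 'store') → 540
order_id=10: (no match → NULL) → NULL
order_id=11: priority >= 4 AND channel IN ('phone', 'store') → 151
order_id=12: priority >= 3 → 223
order_id=13: (no match → NULL) → NULL

552, 264, 151, NULL, 124, NULL, 222, 552, 540, NULL, 151, 223, NULL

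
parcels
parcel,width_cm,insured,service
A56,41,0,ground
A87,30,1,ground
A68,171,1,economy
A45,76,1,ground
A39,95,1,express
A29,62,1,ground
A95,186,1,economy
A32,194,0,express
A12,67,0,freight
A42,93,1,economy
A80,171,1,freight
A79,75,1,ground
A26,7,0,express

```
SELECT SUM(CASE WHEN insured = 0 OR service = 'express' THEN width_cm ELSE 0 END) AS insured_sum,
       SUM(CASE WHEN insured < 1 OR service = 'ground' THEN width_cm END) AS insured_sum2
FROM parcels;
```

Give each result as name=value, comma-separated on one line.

[insured_sum: insured = 0 OR service = 'express']
parcel=A56: ✓ → 41
parcel=A87: ✗
parcel=A68: ✗
parcel=A45: ✗
parcel=A39: ✓ → 95
parcel=A29: ✗
parcel=A95: ✗
parcel=A32: ✓ → 194
parcel=A12: ✓ → 67
parcel=A42: ✗
parcel=A80: ✗
parcel=A79: ✗
parcel=A26: ✓ → 7
insured_sum = 41 + 95 + 194 + 67 + 7 = 404
—
[insured_sum2: insured < 1 OR service = 'ground']
parcel=A56: ✓ → 41
parcel=A87: ✓ → 30
parcel=A68: ✗
parcel=A45: ✓ → 76
parcel=A39: ✗
parcel=A29: ✓ → 62
parcel=A95: ✗
parcel=A32: ✓ → 194
parcel=A12: ✓ → 67
parcel=A42: ✗
parcel=A80: ✗
parcel=A79: ✓ → 75
parcel=A26: ✓ → 7
insured_sum2 = 41 + 30 + 76 + 62 + 194 + 67 + 75 + 7 = 552

insured_sum=404, insured_sum2=552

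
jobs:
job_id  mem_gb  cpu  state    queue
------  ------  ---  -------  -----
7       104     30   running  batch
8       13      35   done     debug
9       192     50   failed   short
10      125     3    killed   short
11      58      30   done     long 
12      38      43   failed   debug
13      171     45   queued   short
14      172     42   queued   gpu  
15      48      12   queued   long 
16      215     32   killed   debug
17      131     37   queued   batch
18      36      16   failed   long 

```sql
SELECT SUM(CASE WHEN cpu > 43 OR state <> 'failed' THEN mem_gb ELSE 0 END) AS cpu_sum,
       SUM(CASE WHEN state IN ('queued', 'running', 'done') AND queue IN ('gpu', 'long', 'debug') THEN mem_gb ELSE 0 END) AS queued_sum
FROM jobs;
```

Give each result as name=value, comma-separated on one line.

[cpu_sum: cpu > 43 OR state <> 'failed']
job_id=7: ✓ → 104
job_id=8: ✓ → 13
job_id=9: ✓ → 192
job_id=10: ✓ → 125
job_id=11: ✓ → 58
job_id=12: ✗
job_id=13: ✓ → 171
job_id=14: ✓ → 172
job_id=15: ✓ → 48
job_id=16: ✓ → 215
job_id=17: ✓ → 131
job_id=18: ✗
cpu_sum = 104 + 13 + 192 + 125 + 58 + 171 + 172 + 48 + 215 + 131 = 1229
—
[queued_sum: state IN ('queued', 'running', 'done') AND queue IN ('gpu', 'long', 'debug')]
job_id=7: ✗
job_id=8: ✓ → 13
job_id=9: ✗
job_id=10: ✗
job_id=11: ✓ → 58
job_id=12: ✗
job_id=13: ✗
job_id=14: ✓ → 172
job_id=15: ✓ → 48
job_id=16: ✗
job_id=17: ✗
job_id=18: ✗
queued_sum = 13 + 58 + 172 + 48 = 291

cpu_sum=1229, queued_sum=291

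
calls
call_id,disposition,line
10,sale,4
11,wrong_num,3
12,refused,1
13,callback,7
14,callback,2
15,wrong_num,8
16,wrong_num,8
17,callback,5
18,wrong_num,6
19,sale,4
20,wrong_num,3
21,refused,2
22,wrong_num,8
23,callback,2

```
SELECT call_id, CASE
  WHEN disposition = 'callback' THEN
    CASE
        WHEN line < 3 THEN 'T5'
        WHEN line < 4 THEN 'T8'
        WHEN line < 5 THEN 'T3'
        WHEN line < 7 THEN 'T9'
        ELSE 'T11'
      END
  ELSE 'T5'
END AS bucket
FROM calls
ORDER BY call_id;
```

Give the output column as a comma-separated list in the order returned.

call_id=10: disposition='sale' → outer ELSE → T5
call_id=11: disposition='wrong_num' → outer ELSE → T5
call_id=12: disposition='refused' → outer ELSE → T5
call_id=13: disposition='callback' → inner[ELSE] → T11
call_id=14: disposition='callback' → inner[line < 3] → T5
call_id=15: disposition='wrong_num' → outer ELSE → T5
call_id=16: disposition='wrong_num' → outer ELSE → T5
call_id=17: disposition='callback' → inner[line < 7] → T9
call_id=18: disposition='wrong_num' → outer ELSE → T5
call_id=19: disposition='sale' → outer ELSE → T5
call_id=20: disposition='wrong_num' → outer ELSE → T5
call_id=21: disposition='refused' → outer ELSE → T5
call_id=22: disposition='wrong_num' → outer ELSE → T5
call_id=23: disposition='callback' → inner[line < 3] → T5

T5, T5, T5, T11, T5, T5, T5, T9, T5, T5, T5, T5, T5, T5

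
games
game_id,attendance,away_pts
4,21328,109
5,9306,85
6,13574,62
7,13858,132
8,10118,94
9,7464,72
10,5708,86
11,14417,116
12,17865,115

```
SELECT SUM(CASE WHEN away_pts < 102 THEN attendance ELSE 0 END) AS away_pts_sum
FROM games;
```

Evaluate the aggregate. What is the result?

46170

game_id=4: ✗
game_id=5: ✓ → 9306
game_id=6: ✓ → 13574
game_id=7: ✗
game_id=8: ✓ → 10118
game_id=9: ✓ → 7464
game_id=10: ✓ → 5708
game_id=11: ✗
game_id=12: ✗
away_pts_sum = 9306 + 13574 + 10118 + 7464 + 5708 = 46170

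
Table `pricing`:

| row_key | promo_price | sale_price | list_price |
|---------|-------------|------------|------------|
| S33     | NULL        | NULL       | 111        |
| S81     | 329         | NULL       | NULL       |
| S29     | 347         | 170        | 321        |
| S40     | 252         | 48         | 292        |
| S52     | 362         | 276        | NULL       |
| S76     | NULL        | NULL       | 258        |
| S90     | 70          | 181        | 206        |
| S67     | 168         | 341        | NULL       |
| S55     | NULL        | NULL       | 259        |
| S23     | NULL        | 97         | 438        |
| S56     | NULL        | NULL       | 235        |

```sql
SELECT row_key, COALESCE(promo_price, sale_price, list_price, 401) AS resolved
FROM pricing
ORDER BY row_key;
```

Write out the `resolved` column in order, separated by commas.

row_key=S23: promo_price=NULL, sale_price=97 → 97
row_key=S29: promo_price=347 → 347
row_key=S33: promo_price=NULL, sale_price=NULL, list_price=111 → 111
row_key=S40: promo_price=252 → 252
row_key=S52: promo_price=362 → 362
row_key=S55: promo_price=NULL, sale_price=NULL, list_price=259 → 259
row_key=S56: promo_price=NULL, sale_price=NULL, list_price=235 → 235
row_key=S67: promo_price=168 → 168
row_key=S76: promo_price=NULL, sale_price=NULL, list_price=258 → 258
row_key=S81: promo_price=329 → 329
row_key=S90: promo_price=70 → 70

97, 347, 111, 252, 362, 259, 235, 168, 258, 329, 70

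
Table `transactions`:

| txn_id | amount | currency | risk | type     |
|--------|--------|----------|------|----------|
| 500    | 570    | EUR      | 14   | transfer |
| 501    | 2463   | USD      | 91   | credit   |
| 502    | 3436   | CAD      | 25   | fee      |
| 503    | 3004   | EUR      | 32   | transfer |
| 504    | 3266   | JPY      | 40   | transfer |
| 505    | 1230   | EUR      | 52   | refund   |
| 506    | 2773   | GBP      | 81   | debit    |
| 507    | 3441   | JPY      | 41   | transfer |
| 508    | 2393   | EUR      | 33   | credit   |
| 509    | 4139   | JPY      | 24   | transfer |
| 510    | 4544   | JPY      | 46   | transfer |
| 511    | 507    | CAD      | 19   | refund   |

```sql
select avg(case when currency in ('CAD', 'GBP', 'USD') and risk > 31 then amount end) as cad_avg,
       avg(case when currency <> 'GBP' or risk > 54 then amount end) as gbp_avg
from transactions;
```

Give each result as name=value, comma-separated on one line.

cad_avg=2618, gbp_avg=2647.1666666667

[cad_avg: currency in ('CAD', 'GBP', 'USD') and risk > 31]
txn_id=500: ✗
txn_id=501: ✓ → 2463
txn_id=502: ✗
txn_id=503: ✗
txn_id=504: ✗
txn_id=505: ✗
txn_id=506: ✓ → 2773
txn_id=507: ✗
txn_id=508: ✗
txn_id=509: ✗
txn_id=510: ✗
txn_id=511: ✗
cad_avg = (2463 + 2773) / 2 = 2618
—
[gbp_avg: currency <> 'GBP' or risk > 54]
txn_id=500: ✓ → 570
txn_id=501: ✓ → 2463
txn_id=502: ✓ → 3436
txn_id=503: ✓ → 3004
txn_id=504: ✓ → 3266
txn_id=505: ✓ → 1230
txn_id=506: ✓ → 2773
txn_id=507: ✓ → 3441
txn_id=508: ✓ → 2393
txn_id=509: ✓ → 4139
txn_id=510: ✓ → 4544
txn_id=511: ✓ → 507
gbp_avg = (570 + 2463 + 3436 + 3004 + 3266 + 1230 + 2773 + 3441 + 2393 + 4139 + 4544 + 507) / 12 = 2647.1666666667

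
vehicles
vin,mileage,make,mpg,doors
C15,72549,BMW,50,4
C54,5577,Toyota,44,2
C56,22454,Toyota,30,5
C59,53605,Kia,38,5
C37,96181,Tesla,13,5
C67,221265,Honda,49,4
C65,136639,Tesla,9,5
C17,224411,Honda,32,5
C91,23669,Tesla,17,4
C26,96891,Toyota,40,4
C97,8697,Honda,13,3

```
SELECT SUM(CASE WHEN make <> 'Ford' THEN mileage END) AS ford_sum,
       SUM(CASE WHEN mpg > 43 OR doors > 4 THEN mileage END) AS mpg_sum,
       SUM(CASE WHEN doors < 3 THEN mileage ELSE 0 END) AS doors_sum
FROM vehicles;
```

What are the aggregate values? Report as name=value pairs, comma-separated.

[ford_sum: make <> 'Ford']
vin=C15: ✓ → 72549
vin=C54: ✓ → 5577
vin=C56: ✓ → 22454
vin=C59: ✓ → 53605
vin=C37: ✓ → 96181
vin=C67: ✓ → 221265
vin=C65: ✓ → 136639
vin=C17: ✓ → 224411
vin=C91: ✓ → 23669
vin=C26: ✓ → 96891
vin=C97: ✓ → 8697
ford_sum = 72549 + 5577 + 22454 + 53605 + 96181 + 221265 + 136639 + 224411 + 23669 + 96891 + 8697 = 961938
—
[mpg_sum: mpg > 43 OR doors > 4]
vin=C15: ✓ → 72549
vin=C54: ✓ → 5577
vin=C56: ✓ → 22454
vin=C59: ✓ → 53605
vin=C37: ✓ → 96181
vin=C67: ✓ → 221265
vin=C65: ✓ → 136639
vin=C17: ✓ → 224411
vin=C91: ✗
vin=C26: ✗
vin=C97: ✗
mpg_sum = 72549 + 5577 + 22454 + 53605 + 96181 + 221265 + 136639 + 224411 = 832681
—
[doors_sum: doors < 3]
vin=C15: ✗
vin=C54: ✓ → 5577
vin=C56: ✗
vin=C59: ✗
vin=C37: ✗
vin=C67: ✗
vin=C65: ✗
vin=C17: ✗
vin=C91: ✗
vin=C26: ✗
vin=C97: ✗
doors_sum = 5577

ford_sum=961938, mpg_sum=832681, doors_sum=5577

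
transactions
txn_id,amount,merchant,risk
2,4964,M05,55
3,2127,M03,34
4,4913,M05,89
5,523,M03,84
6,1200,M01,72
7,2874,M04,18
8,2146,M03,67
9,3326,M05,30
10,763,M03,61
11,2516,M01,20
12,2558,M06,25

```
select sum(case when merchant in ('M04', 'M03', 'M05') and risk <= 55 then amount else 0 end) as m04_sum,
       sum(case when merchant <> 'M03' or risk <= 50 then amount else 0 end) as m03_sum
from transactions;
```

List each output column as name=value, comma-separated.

m04_sum=13291, m03_sum=24478

[m04_sum: merchant in ('M04', 'M03', 'M05') and risk <= 55]
txn_id=2: ✓ → 4964
txn_id=3: ✓ → 2127
txn_id=4: ✗
txn_id=5: ✗
txn_id=6: ✗
txn_id=7: ✓ → 2874
txn_id=8: ✗
txn_id=9: ✓ → 3326
txn_id=10: ✗
txn_id=11: ✗
txn_id=12: ✗
m04_sum = 4964 + 2127 + 2874 + 3326 = 13291
—
[m03_sum: merchant <> 'M03' or risk <= 50]
txn_id=2: ✓ → 4964
txn_id=3: ✓ → 2127
txn_id=4: ✓ → 4913
txn_id=5: ✗
txn_id=6: ✓ → 1200
txn_id=7: ✓ → 2874
txn_id=8: ✗
txn_id=9: ✓ → 3326
txn_id=10: ✗
txn_id=11: ✓ → 2516
txn_id=12: ✓ → 2558
m03_sum = 4964 + 2127 + 4913 + 1200 + 2874 + 3326 + 2516 + 2558 = 24478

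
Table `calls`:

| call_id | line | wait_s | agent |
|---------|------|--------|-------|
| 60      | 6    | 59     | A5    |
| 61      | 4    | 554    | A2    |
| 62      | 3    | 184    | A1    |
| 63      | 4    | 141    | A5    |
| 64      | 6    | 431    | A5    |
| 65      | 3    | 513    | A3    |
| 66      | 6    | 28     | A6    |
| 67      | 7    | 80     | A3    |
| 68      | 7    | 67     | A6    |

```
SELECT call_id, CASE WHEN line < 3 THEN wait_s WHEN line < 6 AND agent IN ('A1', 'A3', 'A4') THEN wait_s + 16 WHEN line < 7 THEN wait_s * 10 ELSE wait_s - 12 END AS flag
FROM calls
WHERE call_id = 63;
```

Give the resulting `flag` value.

call_id = 63: line=4, wait_s=141, agent=A5.
line < 3 → false
line < 6 AND agent IN ('A1', 'A3', 'A4') → false
line < 7 → true → 1410

1410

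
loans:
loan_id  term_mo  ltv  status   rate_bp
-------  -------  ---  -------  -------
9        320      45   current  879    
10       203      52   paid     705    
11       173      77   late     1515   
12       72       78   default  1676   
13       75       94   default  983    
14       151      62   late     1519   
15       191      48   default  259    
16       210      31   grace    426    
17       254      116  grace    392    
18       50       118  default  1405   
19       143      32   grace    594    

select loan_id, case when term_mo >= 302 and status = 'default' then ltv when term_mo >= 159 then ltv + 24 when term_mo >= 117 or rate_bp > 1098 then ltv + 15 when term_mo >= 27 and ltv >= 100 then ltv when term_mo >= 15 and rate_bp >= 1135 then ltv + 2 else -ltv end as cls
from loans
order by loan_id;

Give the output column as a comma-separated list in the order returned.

loan_id=9: term_mo >= 159 → 69
loan_id=10: term_mo >= 159 → 76
loan_id=11: term_mo >= 159 → 101
loan_id=12: term_mo >= 117 or rate_bp > 1098 → 93
loan_id=13: ELSE → -94
loan_id=14: term_mo >= 117 or rate_bp > 1098 → 77
loan_id=15: term_mo >= 159 → 72
loan_id=16: term_mo >= 159 → 55
loan_id=17: term_mo >= 159 → 140
loan_id=18: term_mo >= 117 or rate_bp > 1098 → 133
loan_id=19: term_mo >= 117 or rate_bp > 1098 → 47

69, 76, 101, 93, -94, 77, 72, 55, 140, 133, 47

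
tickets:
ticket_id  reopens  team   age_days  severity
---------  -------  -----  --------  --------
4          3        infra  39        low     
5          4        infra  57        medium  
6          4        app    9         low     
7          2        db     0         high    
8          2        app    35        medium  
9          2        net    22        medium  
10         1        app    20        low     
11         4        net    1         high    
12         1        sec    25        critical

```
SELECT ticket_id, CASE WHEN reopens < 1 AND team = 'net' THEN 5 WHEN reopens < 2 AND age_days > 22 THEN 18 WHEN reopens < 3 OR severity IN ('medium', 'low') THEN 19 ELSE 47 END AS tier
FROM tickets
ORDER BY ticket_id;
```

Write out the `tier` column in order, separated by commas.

19, 19, 19, 19, 19, 19, 19, 47, 18

ticket_id=4: reopens < 3 OR severity IN ('medium', 'low') → 19
ticket_id=5: reopens < 3 OR severity IN ('medium', 'low') → 19
ticket_id=6: reopens < 3 OR severity IN ('medium', 'low') → 19
ticket_id=7: reopens < 3 OR severity IN ('medium', 'low') → 19
ticket_id=8: reopens < 3 OR severity IN ('medium', 'low') → 19
ticket_id=9: reopens < 3 OR severity IN ('medium', 'low') → 19
ticket_id=10: reopens < 3 OR severity IN ('medium', 'low') → 19
ticket_id=11: ELSE → 47
ticket_id=12: reopens < 2 AND age_days > 22 → 18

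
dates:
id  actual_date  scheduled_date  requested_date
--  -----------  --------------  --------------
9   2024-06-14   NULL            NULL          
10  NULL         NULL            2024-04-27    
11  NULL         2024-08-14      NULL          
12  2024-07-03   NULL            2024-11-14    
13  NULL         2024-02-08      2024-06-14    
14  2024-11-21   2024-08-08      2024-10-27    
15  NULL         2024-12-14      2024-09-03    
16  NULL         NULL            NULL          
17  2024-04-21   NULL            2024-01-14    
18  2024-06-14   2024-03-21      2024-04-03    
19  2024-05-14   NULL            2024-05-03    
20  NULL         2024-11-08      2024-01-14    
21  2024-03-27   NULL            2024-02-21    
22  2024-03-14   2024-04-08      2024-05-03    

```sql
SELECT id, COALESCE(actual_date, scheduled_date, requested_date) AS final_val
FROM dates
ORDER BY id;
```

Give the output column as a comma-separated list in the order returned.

id=9: actual_date=2024-06-14 → 2024-06-14
id=10: actual_date=NULL, scheduled_date=NULL, requested_date=2024-04-27 → 2024-04-27
id=11: actual_date=NULL, scheduled_date=2024-08-14 → 2024-08-14
id=12: actual_date=2024-07-03 → 2024-07-03
id=13: actual_date=NULL, scheduled_date=2024-02-08 → 2024-02-08
id=14: actual_date=2024-11-21 → 2024-11-21
id=15: actual_date=NULL, scheduled_date=2024-12-14 → 2024-12-14
id=16: actual_date=NULL, scheduled_date=NULL, requested_date=NULL (all NULL) → NULL
id=17: actual_date=2024-04-21 → 2024-04-21
id=18: actual_date=2024-06-14 → 2024-06-14
id=19: actual_date=2024-05-14 → 2024-05-14
id=20: actual_date=NULL, scheduled_date=2024-11-08 → 2024-11-08
id=21: actual_date=2024-03-27 → 2024-03-27
id=22: actual_date=2024-03-14 → 2024-03-14

2024-06-14, 2024-04-27, 2024-08-14, 2024-07-03, 2024-02-08, 2024-11-21, 2024-12-14, NULL, 2024-04-21, 2024-06-14, 2024-05-14, 2024-11-08, 2024-03-27, 2024-03-14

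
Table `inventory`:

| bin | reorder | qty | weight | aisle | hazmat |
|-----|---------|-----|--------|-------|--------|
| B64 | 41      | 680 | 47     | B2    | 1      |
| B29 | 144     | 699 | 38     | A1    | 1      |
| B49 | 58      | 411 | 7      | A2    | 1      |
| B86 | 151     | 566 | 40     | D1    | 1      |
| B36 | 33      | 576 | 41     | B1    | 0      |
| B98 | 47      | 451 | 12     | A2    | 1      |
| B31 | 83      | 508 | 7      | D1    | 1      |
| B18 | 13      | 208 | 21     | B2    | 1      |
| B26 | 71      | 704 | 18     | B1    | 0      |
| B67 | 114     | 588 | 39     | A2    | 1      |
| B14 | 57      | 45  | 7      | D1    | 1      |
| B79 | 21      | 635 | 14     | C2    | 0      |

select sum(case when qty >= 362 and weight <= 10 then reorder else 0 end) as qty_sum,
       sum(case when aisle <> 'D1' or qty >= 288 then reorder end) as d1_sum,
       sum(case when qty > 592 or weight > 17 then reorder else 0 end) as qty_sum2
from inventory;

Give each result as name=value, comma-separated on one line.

[qty_sum: qty >= 362 and weight <= 10]
bin=B64: ✗
bin=B29: ✗
bin=B49: ✓ → 58
bin=B86: ✗
bin=B36: ✗
bin=B98: ✗
bin=B31: ✓ → 83
bin=B18: ✗
bin=B26: ✗
bin=B67: ✗
bin=B14: ✗
bin=B79: ✗
qty_sum = 58 + 83 = 141
—
[d1_sum: aisle <> 'D1' or qty >= 288]
bin=B64: ✓ → 41
bin=B29: ✓ → 144
bin=B49: ✓ → 58
bin=B86: ✓ → 151
bin=B36: ✓ → 33
bin=B98: ✓ → 47
bin=B31: ✓ → 83
bin=B18: ✓ → 13
bin=B26: ✓ → 71
bin=B67: ✓ → 114
bin=B14: ✗
bin=B79: ✓ → 21
d1_sum = 41 + 144 + 58 + 151 + 33 + 47 + 83 + 13 + 71 + 114 + 21 = 776
—
[qty_sum2: qty > 592 or weight > 17]
bin=B64: ✓ → 41
bin=B29: ✓ → 144
bin=B49: ✗
bin=B86: ✓ → 151
bin=B36: ✓ → 33
bin=B98: ✗
bin=B31: ✗
bin=B18: ✓ → 13
bin=B26: ✓ → 71
bin=B67: ✓ → 114
bin=B14: ✗
bin=B79: ✓ → 21
qty_sum2 = 41 + 144 + 151 + 33 + 13 + 71 + 114 + 21 = 588

qty_sum=141, d1_sum=776, qty_sum2=588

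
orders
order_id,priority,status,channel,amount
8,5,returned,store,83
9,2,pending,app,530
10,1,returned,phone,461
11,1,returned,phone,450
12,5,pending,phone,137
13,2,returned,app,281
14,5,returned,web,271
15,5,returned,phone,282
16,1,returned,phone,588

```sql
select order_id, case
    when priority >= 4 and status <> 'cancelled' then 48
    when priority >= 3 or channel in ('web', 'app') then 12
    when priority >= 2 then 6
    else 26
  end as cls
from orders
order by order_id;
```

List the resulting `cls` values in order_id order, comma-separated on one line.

48, 12, 26, 26, 48, 12, 48, 48, 26

order_id=8: priority >= 4 and status <> 'cancelled' → 48
order_id=9: priority >= 3 or channel in ('web', 'app') → 12
order_id=10: ELSE → 26
order_id=11: ELSE → 26
order_id=12: priority >= 4 and status <> 'cancelled' → 48
order_id=13: priority >= 3 or channel in ('web', 'app') → 12
order_id=14: priority >= 4 and status <> 'cancelled' → 48
order_id=15: priority >= 4 and status <> 'cancelled' → 48
order_id=16: ELSE → 26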